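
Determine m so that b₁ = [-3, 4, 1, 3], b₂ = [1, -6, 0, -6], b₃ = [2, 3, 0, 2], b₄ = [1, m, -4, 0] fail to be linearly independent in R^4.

The set is linearly dependent precisely when det[b₁; b₂; b₃; b₄] = 0.
Expanding, det = -14*m - 110.
Setting this to zero gives m = -55/7.

m = -55/7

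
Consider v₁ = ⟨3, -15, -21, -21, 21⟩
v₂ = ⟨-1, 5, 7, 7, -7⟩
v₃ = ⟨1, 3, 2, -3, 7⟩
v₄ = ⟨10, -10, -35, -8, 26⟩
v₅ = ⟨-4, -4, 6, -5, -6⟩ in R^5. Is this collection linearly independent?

One vector is a scalar multiple of another, so the set is dependent.

linearly dependent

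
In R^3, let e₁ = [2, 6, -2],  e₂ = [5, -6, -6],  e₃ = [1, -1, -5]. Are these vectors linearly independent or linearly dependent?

Form the 3×3 matrix with these as columns; its determinant is 160.
A nonzero determinant means the columns are linearly independent.

linearly independent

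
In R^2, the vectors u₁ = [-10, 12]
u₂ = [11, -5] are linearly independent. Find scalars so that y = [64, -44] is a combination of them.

Since u₁, u₂ are independent, the coefficients expressing y are uniquely determined by a linear system.
Row-reducing the augmented matrix gives the unique coefficients (α₁, α₂) = (-2, 4).

y = -2u₁ + 4u₂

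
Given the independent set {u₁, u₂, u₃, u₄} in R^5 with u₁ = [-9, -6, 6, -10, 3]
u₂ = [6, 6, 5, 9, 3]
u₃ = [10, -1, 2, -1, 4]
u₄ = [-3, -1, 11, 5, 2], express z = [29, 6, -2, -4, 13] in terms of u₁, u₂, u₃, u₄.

Since u₁, u₂, u₃, u₄ are independent, the coefficients expressing z are uniquely determined by a linear system.
Row-reducing the augmented matrix gives the unique coefficients (α₁, …, α₄) = (1, 2, 2, -2).

z = u₁ + 2u₂ + 2u₃ - 2u₄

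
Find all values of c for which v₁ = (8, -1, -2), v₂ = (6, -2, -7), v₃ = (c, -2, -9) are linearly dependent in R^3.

Place the vectors as rows of a 3×3 matrix; dependence ⇔ determinant zero.
Expanding, det = 3*c + 2.
Setting this to zero gives c = -2/3.

c = -2/3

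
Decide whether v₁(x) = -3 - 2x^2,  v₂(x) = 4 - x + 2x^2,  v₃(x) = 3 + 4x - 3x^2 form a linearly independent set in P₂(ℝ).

Take coordinates with respect to the standard basis {1, x, x^2}.
Form the 3×3 matrix with these as columns; its determinant is -23.
A nonzero determinant means the columns are linearly independent.

linearly independent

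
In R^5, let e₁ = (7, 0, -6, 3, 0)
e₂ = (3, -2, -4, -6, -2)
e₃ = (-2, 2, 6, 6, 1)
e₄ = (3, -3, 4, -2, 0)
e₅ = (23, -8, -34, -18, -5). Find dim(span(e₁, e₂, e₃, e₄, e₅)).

Row-reduce the 5×5 matrix with these as rows.
There are 4 pivot columns, so rank = 4.

dim = 4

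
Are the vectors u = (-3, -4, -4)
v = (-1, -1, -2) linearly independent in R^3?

linearly independent

Row-reduce the matrix whose columns are u, v.
The reduction yields 2 nonzero rows, so the rank is 2.
Since rank = 2 (the number of vectors), the set is linearly independent.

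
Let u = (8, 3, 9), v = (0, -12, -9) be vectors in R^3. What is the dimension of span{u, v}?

dim = 2

Row-reduce the 2×3 matrix with these as rows.
The echelon form has 2 nonzero rows, so the rank is 2.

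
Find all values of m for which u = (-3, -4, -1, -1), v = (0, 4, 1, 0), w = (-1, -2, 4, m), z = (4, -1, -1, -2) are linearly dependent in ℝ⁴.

m = 59/3

Dependence holds iff the 4×4 matrix [u v w z] is singular.
Expanding, det = 177 - 9*m.
Setting this to zero gives m = 59/3.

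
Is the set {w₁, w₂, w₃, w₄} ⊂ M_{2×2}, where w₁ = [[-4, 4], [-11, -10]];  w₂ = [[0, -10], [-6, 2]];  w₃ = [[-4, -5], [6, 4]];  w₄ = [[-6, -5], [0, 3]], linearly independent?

Write each element as a coordinate vector in ℝ⁴ using {E₁₁, E₁₂, E₂₁, E₂₂}.
Row-reduce the matrix whose columns are w₁, w₂, w₃, w₄.
The reduction yields 4 nonzero rows, so the rank is 4.
Since rank = 4 (the number of vectors), the set is linearly independent.

linearly independent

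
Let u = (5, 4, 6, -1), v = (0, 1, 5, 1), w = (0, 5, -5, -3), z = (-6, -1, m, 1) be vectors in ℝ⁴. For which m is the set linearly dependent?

The set is linearly dependent precisely when det[u; v; w; z] = 0.
Expanding, det = 40*m + 128.
Solving 40*m + 128 = 0 yields m = -16/5.

m = -16/5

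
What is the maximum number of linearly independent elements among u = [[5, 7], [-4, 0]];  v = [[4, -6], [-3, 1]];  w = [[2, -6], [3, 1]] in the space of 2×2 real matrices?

Pass to coordinate vectors with respect to the basis {E₁₁, E₁₂, E₂₁, E₂₂}.
Put the 4×3 matrix [u|v|w] into echelon form.
Exactly 3 pivots survive; hence the rank is 3.

3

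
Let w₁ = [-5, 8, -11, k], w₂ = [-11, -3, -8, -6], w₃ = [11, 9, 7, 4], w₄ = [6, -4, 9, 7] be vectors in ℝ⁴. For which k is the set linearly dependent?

The set is linearly dependent precisely when det[w₁; w₂; w₃; w₄] = 0.
The determinant works out to 244*k + 2135.
Setting this to zero gives k = -35/4.

k = -35/4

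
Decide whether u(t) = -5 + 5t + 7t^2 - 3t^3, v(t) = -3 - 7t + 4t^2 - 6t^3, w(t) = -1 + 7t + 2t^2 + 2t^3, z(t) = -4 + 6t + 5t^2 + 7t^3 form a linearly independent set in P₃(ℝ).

Write each element as a coordinate vector in ℝ⁴ using {1, t, …, t^3}.
Form the 4×4 matrix with these as columns; its determinant is 208.
A nonzero determinant means the columns are linearly independent.

linearly independent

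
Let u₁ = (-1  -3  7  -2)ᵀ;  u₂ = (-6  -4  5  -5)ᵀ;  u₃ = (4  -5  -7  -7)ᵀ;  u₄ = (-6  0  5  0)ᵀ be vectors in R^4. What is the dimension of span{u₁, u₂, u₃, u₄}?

dim = 4

Form the matrix with u₁, u₂, u₃, u₄ as columns and reduce.
Exactly 4 pivots survive; hence the rank is 4.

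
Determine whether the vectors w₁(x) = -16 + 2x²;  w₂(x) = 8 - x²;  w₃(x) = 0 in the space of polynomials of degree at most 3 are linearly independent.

Write each element as a coordinate vector in ℝ⁴ using {1, x, …, x³}.
One of the vectors is the zero vector, so the set is linearly dependent.

linearly dependent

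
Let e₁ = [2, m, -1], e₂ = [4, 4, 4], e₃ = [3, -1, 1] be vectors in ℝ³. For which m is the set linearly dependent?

m = -4

The set is linearly dependent precisely when det[e₁; e₂; e₃] = 0.
Cofactor expansion gives det = 8*m + 32.
Setting this to zero gives m = -4.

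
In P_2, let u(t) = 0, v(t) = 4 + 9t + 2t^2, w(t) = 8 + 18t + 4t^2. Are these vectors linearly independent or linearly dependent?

Write each element as a coordinate vector in ℝ³ using {1, t, t^2}.
One of the vectors is the zero vector, so the set is linearly dependent.

linearly dependent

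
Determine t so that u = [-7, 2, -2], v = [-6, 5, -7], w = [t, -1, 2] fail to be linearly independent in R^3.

t = -9/4

The vectors are dependent exactly when the determinant of the matrix with rows u, v, w vanishes.
The determinant works out to -4*t - 9.
Solving -4*t - 9 = 0 yields t = -9/4.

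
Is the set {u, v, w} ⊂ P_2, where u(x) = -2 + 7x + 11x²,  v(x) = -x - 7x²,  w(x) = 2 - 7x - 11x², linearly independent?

linearly dependent

Take coordinates with respect to the standard basis {1, x, x²}.
The matrix [u|v|w] has determinant 0.
A zero determinant means the columns are linearly dependent.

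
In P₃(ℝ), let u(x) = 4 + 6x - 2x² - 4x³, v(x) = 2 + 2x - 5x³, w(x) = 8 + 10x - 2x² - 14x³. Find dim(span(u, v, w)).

Use coordinates relative to {1, x, …, x³}.
Apply Gaussian elimination to the matrix whose rows are u, v, w.
Reduction leaves 2 leading entries, giving rank 2.

2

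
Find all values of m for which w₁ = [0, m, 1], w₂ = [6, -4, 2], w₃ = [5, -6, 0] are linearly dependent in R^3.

The vectors are dependent exactly when the determinant of the matrix with rows w₁, w₂, w₃ vanishes.
Expanding, det = 10*m - 16.
This vanishes exactly when m = 8/5.

m = 8/5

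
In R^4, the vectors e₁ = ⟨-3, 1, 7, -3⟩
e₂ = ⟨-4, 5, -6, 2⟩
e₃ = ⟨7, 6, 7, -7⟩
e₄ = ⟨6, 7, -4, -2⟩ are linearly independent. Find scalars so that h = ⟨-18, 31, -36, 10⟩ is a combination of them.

Solve the system with e₁, e₂, e₃, e₄ as columns and h as the right-hand side.
Back-substitution yields (a₁, …, a₄) = (2, 4, -2, 3).

h = 2e₁ + 4e₂ - 2e₃ + 3e₄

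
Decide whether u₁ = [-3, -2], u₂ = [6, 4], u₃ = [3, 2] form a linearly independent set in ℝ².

linearly dependent

There are 3 vectors in a 2-dimensional space, so they cannot be linearly independent.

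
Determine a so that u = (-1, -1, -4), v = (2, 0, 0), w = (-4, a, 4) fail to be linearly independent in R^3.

Place the vectors as rows of a 3×3 matrix; dependence ⇔ determinant zero.
Cofactor expansion gives det = 8 - 8*a.
This vanishes exactly when a = 1.

a = 1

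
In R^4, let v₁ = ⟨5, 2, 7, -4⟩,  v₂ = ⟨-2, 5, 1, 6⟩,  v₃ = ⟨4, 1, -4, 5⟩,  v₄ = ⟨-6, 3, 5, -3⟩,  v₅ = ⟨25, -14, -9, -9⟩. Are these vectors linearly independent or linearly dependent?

There are 5 vectors in a 4-dimensional space, so they cannot be linearly independent.

linearly dependent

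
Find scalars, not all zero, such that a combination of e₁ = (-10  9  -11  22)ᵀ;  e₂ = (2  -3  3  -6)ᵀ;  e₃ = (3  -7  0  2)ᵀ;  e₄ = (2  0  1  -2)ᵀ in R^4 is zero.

Set up α₁e₁ + … + α₄e₄ = 0 and solve the homogeneous system.
A generator of the null space is (1, 3, 0, 2).

e₁ + 3e₂ + 2e₄ = 0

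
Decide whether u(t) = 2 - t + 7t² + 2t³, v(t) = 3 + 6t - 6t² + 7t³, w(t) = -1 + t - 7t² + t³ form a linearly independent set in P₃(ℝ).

Take coordinates with respect to the standard basis {1, t, …, t³}.
Row-reduce the matrix whose columns are u, v, w.
The reduction yields 3 nonzero rows, so the rank is 3.
Since rank = 3 (the number of vectors), the set is linearly independent.

linearly independent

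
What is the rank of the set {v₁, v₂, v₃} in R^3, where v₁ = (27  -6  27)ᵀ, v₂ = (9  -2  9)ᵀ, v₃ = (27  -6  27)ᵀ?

Apply Gaussian elimination to the matrix whose rows are v₁, v₂, v₃.
There is 1 pivot column, so rank = 1.

1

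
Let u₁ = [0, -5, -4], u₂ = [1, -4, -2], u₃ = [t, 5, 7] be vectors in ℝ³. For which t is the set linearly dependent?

t = 5/2

The set is linearly dependent precisely when det[u₁; u₂; u₃] = 0.
Cofactor expansion gives det = 15 - 6*t.
Solving 15 - 6*t = 0 yields t = 5/2.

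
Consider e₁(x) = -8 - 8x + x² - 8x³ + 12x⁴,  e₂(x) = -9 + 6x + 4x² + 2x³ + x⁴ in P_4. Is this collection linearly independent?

linearly independent

Take coordinates with respect to the standard basis {1, x, …, x⁴}.
Place the vectors as rows of a 2×5 matrix and reduce to echelon form.
The reduction yields 2 nonzero rows, so the rank is 2.
Since rank = 2 (the number of vectors), the set is linearly independent.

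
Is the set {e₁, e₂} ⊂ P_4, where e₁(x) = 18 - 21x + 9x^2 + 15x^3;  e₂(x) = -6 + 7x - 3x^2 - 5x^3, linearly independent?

Write each element as a coordinate vector in ℝ⁵ using {1, x, …, x^4}.
Place the vectors as rows of a 2×5 matrix and reduce to echelon form.
The reduction yields 1 nonzero row, so the rank is 1.
Since rank 1 < 2, the set is linearly dependent.
Indeed e₁ + 3e₂ = 0.

linearly dependent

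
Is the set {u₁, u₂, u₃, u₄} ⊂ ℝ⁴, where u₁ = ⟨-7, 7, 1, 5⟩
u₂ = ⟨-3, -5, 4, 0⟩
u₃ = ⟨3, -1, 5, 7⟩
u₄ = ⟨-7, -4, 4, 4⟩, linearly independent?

linearly independent

Row-reduce the matrix whose columns are u₁, u₂, u₃, u₄.
The reduction yields 4 nonzero rows, so the rank is 4.
Since rank = 4 (the number of vectors), the set is linearly independent.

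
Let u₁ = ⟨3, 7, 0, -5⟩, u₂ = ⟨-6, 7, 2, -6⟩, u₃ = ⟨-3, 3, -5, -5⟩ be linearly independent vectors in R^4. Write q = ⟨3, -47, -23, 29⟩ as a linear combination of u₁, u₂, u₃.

q = -4u₁ - 4u₂ + 3u₃

Set up the augmented matrix [u₁ | u₂ | u₃ | q] and row-reduce.
Row-reducing the augmented matrix gives the unique coefficients (a₁, a₂, a₃) = (-4, -4, 3).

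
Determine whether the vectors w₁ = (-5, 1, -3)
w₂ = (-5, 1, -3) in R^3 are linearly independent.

Place the vectors as rows of a 2×3 matrix and reduce to echelon form.
The reduction yields 1 nonzero row, so the rank is 1.
Since rank 1 < 2, the set is linearly dependent.

linearly dependent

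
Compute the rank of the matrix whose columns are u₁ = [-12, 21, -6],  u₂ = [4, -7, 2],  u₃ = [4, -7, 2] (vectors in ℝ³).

rank 1

Form the matrix with u₁, u₂, u₃ as columns and reduce.
There is 1 pivot column, so rank = 1.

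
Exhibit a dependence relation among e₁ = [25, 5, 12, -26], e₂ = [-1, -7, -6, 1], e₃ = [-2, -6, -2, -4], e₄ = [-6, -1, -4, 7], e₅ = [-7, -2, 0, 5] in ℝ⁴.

Row-reduce the matrix with e₁, e₂, e₃, e₄, e₅ as columns; the null space gives the coefficients.
One solution (up to scaling) is (1, 0, 0, 3, 1).

e₁ + 3e₄ + e₅ = 0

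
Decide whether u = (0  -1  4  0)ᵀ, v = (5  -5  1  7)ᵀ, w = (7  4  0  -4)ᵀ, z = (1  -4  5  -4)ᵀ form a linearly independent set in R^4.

Place the vectors as rows of a 4×4 matrix and reduce to echelon form.
The reduction yields 4 nonzero rows, so the rank is 4.
Since rank = 4 (the number of vectors), the set is linearly independent.

linearly independent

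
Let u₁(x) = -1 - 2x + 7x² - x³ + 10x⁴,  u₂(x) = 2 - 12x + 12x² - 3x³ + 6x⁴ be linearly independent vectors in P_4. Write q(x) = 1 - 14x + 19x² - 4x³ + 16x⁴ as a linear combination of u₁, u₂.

Work in coordinates with respect to the standard basis {1, x, …, x⁴}.
Since u₁, u₂ are independent, the coefficients expressing q are uniquely determined by a linear system.
Back-substitution yields (a₁, a₂) = (1, 1).

q = u₁ + u₂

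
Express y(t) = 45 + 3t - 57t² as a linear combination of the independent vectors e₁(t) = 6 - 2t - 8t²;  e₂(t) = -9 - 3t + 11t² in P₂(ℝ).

Take coordinate vectors relative to {1, t, t²}.
Set up the augmented matrix [e₁ | e₂ | y] and row-reduce.
Row-reducing the augmented matrix gives the unique coefficients (α₁, α₂) = (3, -3).

y = 3e₁ - 3e₂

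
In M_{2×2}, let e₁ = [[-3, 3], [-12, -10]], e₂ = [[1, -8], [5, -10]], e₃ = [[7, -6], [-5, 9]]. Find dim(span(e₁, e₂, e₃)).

Use coordinates relative to {E₁₁, E₁₂, E₂₁, E₂₂}.
Put the 4×3 matrix [e₁|e₂|e₃] into echelon form.
Exactly 3 pivots survive; hence the rank is 3.

3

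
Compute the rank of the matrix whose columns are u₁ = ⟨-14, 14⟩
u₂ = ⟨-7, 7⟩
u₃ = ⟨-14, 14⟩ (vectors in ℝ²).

rank 1

Put the 2×3 matrix [u₁|u₂|u₃] into echelon form.
There is 1 pivot column, so rank = 1.
(With 3 elements in a 2-dimensional space the rank is at most 2.)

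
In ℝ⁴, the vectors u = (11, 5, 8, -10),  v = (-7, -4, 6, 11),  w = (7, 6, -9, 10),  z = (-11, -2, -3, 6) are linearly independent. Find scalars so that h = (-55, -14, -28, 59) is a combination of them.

h = -2u + v + w + 3z

Since u, v, w, z are independent, the coefficients expressing h are uniquely determined by a linear system.
Row-reducing the augmented matrix gives the unique coefficients (c₁, …, c₄) = (-2, 1, 1, 3).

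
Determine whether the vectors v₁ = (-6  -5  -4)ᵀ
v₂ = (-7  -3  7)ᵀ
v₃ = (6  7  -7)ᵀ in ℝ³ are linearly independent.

linearly independent

Form the 3×3 matrix with these as columns; its determinant is 327.
A nonzero determinant means the columns are linearly independent.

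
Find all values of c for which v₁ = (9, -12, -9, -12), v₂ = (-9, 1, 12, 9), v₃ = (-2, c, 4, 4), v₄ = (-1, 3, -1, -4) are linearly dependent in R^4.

c = -23/11

Dependence holds iff the 4×4 matrix [v₁ v₂ v₃ v₄] is singular.
Expanding, det = 198*c + 414.
This vanishes exactly when c = -23/11.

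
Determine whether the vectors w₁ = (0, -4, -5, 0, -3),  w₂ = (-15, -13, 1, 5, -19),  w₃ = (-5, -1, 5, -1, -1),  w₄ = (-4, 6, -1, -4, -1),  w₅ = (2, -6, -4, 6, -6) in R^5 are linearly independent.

Place the vectors as rows of a 5×5 matrix and reduce to echelon form.
The reduction yields 4 nonzero rows, so the rank is 4.
Since rank 4 < 5, the set is linearly dependent.

linearly dependent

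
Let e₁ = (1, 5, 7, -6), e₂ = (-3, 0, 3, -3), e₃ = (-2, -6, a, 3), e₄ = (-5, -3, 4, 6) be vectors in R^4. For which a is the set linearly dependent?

Place the vectors as rows of a 4×4 matrix; dependence ⇔ determinant zero.
Cofactor expansion gives det = 102*a + 969.
This vanishes exactly when a = -19/2.

a = -19/2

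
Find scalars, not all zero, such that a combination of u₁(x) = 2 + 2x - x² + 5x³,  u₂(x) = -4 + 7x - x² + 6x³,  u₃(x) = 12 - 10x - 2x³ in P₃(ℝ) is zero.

2u₁ - 2u₂ - u₃ = 0

Take coordinates with respect to {1, x, …, x³}.
Solve the homogeneous system with u₁, u₂, u₃ as columns by row-reducing the coefficient matrix.
One solution (up to scaling) is (2, -2, -1).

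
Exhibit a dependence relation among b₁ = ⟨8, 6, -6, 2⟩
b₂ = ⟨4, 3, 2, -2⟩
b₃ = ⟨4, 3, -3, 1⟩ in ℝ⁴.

b₁ - 2b₃ = 0

Row-reduce the matrix with b₁, b₂, b₃ as columns; the null space gives the coefficients.
The free variable yields coefficients (1, 0, -2) (any nonzero multiple also works).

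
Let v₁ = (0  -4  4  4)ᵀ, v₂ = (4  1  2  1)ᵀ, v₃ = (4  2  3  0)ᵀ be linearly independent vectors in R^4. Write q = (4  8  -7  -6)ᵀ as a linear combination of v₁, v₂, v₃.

Write q = α₁v₁ + … + α₃v₃ and equate components.
Row-reducing the augmented matrix gives the unique coefficients (α₁, α₂, α₃) = (-2, 2, -1).

q = -2v₁ + 2v₂ - v₃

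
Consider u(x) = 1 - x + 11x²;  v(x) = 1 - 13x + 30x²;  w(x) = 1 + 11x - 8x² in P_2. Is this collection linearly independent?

linearly dependent

Write each element as a coordinate vector in ℝ³ using {1, x, x²}.
Form the 3×3 matrix with these as columns; its determinant is 0.
A zero determinant means the columns are linearly dependent.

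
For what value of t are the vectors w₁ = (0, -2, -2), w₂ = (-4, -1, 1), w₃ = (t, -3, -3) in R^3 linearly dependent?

The vectors are dependent exactly when the determinant of the matrix with rows w₁, w₂, w₃ vanishes.
The determinant works out to -4*t.
This vanishes exactly when t = 0.

t = 0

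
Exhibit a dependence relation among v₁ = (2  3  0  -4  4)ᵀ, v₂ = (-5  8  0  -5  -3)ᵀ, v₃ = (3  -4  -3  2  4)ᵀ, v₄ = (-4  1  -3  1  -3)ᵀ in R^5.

Row-reduce the matrix with v₁, v₂, v₃, v₄ as columns; the null space gives the coefficients.
The free variable yields coefficients (1, -1, -1, 1) (any nonzero multiple also works).

v₁ - v₂ - v₃ + v₄ = 0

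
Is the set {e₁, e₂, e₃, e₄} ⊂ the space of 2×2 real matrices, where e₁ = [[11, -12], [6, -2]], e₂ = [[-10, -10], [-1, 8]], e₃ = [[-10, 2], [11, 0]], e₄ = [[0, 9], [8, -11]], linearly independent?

Write each element as a coordinate vector in ℝ⁴ using {E₁₁, E₁₂, E₂₁, E₂₂}.
Form the 4×4 matrix with these as columns; its determinant is 17764.
A nonzero determinant means the columns are linearly independent.

linearly independent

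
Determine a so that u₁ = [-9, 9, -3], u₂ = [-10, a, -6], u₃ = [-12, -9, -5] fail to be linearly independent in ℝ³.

The vectors are dependent exactly when the determinant of the matrix with rows u₁, u₂, u₃ vanishes.
The determinant works out to 9*a + 414.
This vanishes exactly when a = -46.

a = -46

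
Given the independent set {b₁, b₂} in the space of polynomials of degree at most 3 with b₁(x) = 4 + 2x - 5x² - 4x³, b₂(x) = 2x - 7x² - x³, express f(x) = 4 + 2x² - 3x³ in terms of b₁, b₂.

f = b₁ - b₂

Take coordinate vectors relative to {1, x, …, x³}.
Write f = c₁b₁ + c₂b₂ and equate components.
Back-substitution yields (c₁, c₂) = (1, -1).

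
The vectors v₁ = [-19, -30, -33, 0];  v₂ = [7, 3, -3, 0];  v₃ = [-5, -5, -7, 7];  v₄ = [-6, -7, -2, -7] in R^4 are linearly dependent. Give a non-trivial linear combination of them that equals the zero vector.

v₁ - 2v₂ - 3v₃ - 3v₄ = 0

Write the vectors as columns of a matrix and find a nonzero vector in its null space.
A generator of the null space is (1, -2, -3, -3).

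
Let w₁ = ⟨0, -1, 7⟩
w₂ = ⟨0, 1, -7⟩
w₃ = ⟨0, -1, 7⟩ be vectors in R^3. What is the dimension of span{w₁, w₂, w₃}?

Put the 3×3 matrix [w₁|w₂|w₃] into echelon form.
The echelon form has 1 nonzero row, so the rank is 1.

1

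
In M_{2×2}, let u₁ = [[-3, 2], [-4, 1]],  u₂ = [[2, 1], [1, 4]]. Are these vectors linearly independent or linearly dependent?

linearly independent

Write each element as a coordinate vector in ℝ⁴ using {E₁₁, E₁₂, E₂₁, E₂₂}.
Place the vectors as rows of a 2×4 matrix and reduce to echelon form.
The reduction yields 2 nonzero rows, so the rank is 2.
Since rank = 2 (the number of vectors), the set is linearly independent.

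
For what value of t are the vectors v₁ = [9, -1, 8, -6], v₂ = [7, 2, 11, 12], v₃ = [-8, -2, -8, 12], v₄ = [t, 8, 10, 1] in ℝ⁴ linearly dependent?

Dependence holds iff the 4×4 matrix [v₁ v₂ v₃ v₄] is singular.
The determinant works out to 648*t - 2538.
This vanishes exactly when t = 47/12.

t = 47/12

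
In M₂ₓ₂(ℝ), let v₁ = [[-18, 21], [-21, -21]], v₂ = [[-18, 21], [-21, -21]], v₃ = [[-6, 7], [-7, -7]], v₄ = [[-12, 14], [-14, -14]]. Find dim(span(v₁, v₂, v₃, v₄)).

1

Represent each element by its coordinate vector in ℝ⁴.
Put the 4×4 matrix [v₁|v₂|v₃|v₄] into echelon form.
There is 1 pivot column, so rank = 1.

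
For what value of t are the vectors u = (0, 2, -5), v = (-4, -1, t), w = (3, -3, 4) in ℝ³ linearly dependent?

t = 43/6

Place the vectors as rows of a 3×3 matrix; dependence ⇔ determinant zero.
Cofactor expansion gives det = 6*t - 43.
This vanishes exactly when t = 43/6.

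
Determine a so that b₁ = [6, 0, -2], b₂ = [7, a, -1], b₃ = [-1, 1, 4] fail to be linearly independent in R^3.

a = 4/11

The vectors are dependent exactly when the determinant of the matrix with rows b₁, b₂, b₃ vanishes.
Cofactor expansion gives det = 22*a - 8.
This vanishes exactly when a = 4/11.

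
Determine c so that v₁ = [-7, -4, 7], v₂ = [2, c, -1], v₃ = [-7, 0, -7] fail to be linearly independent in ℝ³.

c = 6/7

The set is linearly dependent precisely when det[v₁; v₂; v₃] = 0.
Expanding, det = 98*c - 84.
This vanishes exactly when c = 6/7.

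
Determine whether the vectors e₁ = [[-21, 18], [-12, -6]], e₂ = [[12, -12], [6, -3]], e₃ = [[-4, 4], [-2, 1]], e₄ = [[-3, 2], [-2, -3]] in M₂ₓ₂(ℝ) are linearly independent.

linearly dependent

Write each element as a coordinate vector in ℝ⁴ using {E₁₁, E₁₂, E₂₁, E₂₂}.
Row-reduce the matrix whose columns are e₁, e₂, e₃, e₄.
The reduction yields 2 nonzero rows, so the rank is 2.
Since rank 2 < 4, the set is linearly dependent.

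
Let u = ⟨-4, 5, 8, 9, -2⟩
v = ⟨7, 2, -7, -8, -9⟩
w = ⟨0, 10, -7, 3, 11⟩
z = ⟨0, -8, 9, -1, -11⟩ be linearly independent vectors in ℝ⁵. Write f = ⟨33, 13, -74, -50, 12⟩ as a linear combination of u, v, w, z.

Write f = α₁u + … + α₄z and equate components.
Back-substitution yields (α₁, …, α₄) = (-3, 3, -1, -4).

f = -3u + 3v - w - 4z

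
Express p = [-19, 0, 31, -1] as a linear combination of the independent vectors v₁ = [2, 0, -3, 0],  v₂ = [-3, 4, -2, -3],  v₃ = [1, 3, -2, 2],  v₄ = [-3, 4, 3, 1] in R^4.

Solve the system with v₁, v₂, v₃, v₄ as columns and p as the right-hand side.
The system has the unique solution (c₁, …, c₄) = (-3, -1, -4, 4).

p = -3v₁ - v₂ - 4v₃ + 4v₄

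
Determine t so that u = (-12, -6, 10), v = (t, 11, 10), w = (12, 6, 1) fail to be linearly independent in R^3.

The vectors are dependent exactly when the determinant of the matrix with rows u, v, w vanishes.
Cofactor expansion gives det = 66*t - 1452.
Solving 66*t - 1452 = 0 yields t = 22.

t = 22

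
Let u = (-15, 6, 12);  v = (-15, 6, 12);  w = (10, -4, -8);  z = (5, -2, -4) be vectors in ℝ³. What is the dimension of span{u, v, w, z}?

Form the matrix with u, v, w, z as columns and reduce.
Reduction leaves 1 leading entry, giving rank 1.
(With 4 elements in a 3-dimensional space the rank is at most 3.)

dim = 1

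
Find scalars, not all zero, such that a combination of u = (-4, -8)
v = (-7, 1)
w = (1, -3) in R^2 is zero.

u - v - 3w = 0

Write the vectors as columns of a matrix and find a nonzero vector in its null space.
A generator of the null space is (1, -1, -3).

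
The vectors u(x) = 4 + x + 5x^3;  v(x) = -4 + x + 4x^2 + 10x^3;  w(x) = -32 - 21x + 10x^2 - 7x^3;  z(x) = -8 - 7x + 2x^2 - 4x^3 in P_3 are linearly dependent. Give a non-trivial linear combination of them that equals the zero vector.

Pass to coordinate vectors relative to the basis {1, x, …, x^3}.
Solve the homogeneous system with u, v, w, z as columns by row-reducing the coefficient matrix.
The free variable yields coefficients (1, -1, 1, -3) (any nonzero multiple also works).

u - v + w - 3z = 0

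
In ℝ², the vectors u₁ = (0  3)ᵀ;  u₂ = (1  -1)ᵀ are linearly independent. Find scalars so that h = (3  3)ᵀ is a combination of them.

h = 2u₁ + 3u₂

Solve the system with u₁, u₂ as columns and h as the right-hand side.
The system has the unique solution (α₁, α₂) = (2, 3).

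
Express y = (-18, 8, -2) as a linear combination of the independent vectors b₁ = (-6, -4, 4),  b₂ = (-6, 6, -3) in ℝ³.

y = b₁ + 2b₂

Write y = a₁b₁ + a₂b₂ and equate components.
The system has the unique solution (a₁, a₂) = (1, 2).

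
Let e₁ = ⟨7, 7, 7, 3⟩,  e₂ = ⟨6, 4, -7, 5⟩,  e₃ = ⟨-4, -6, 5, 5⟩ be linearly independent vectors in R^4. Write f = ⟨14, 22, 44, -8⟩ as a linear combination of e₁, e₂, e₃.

f = 4e₁ - 3e₂ - e₃

Write f = a₁e₁ + … + a₃e₃ and equate components.
Row-reducing the augmented matrix gives the unique coefficients (a₁, a₂, a₃) = (4, -3, -1).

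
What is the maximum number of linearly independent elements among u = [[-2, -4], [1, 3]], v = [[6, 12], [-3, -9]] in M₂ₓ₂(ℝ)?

Represent each element by its coordinate vector in ℝ⁴.
Put the 4×2 matrix [u|v] into echelon form.
There is 1 pivot column, so rank = 1.

1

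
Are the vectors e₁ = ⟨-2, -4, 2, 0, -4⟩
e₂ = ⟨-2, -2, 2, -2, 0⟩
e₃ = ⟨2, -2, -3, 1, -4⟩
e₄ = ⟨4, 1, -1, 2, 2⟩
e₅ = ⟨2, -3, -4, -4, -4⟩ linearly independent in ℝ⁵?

linearly independent

Form the 5×5 matrix with these as columns; its determinant is 240.
A nonzero determinant means the columns are linearly independent.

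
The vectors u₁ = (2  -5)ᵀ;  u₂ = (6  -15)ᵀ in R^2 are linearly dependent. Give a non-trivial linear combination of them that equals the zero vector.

Row-reduce the matrix with u₁, u₂ as columns; the null space gives the coefficients.
One solution (up to scaling) is (3, -1).

3u₁ - u₂ = 0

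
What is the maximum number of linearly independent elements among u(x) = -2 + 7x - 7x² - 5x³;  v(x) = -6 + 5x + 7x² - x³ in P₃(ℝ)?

2

Use coordinates relative to {1, x, …, x³}.
Apply Gaussian elimination to the matrix whose rows are u, v.
Exactly 2 pivots survive; hence the rank is 2.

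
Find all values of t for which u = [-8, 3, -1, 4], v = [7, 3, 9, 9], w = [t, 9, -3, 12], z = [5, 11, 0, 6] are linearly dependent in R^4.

The vectors are dependent exactly when the determinant of the matrix with rows u, v, w, z vanishes.
Expanding, det = -315*t - 7560.
This vanishes exactly when t = -24.

t = -24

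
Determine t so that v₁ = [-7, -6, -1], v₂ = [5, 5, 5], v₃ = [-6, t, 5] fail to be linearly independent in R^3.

t = -25/6

Dependence holds iff the 3×3 matrix [v₁ v₂ v₃] is singular.
Cofactor expansion gives det = 30*t + 125.
Setting this to zero gives t = -25/6.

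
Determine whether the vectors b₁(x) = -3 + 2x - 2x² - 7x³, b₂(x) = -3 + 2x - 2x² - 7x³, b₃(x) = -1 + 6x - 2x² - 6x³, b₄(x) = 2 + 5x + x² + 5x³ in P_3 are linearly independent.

linearly dependent

Write each element as a coordinate vector in ℝ⁴ using {1, x, …, x³}.
Two of the vectors are equal, giving an immediate dependence.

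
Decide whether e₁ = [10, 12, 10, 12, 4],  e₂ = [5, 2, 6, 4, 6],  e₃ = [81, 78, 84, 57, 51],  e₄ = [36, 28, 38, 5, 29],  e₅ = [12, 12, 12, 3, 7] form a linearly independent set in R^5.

linearly dependent

Form the 5×5 matrix with these as columns; its determinant is 0.
A zero determinant means the columns are linearly dependent.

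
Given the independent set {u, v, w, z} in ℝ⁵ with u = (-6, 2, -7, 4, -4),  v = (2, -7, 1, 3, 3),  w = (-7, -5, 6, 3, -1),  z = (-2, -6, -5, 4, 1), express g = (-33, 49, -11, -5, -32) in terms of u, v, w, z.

Solve the system with u, v, w, z as columns and g as the right-hand side.
Row-reducing the augmented matrix gives the unique coefficients (c₁, …, c₄) = (4, -4, 1, -3).

g = 4u - 4v + w - 3z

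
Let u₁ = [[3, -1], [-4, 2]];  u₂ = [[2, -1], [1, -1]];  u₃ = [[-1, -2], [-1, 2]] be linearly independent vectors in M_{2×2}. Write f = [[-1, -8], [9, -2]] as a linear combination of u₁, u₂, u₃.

Work in coordinates with respect to the standard basis {E₁₁, E₁₂, E₂₁, E₂₂}.
Solve the system with u₁, u₂, u₃ as columns and f as the right-hand side.
The system has the unique solution (a₁, a₂, a₃) = (-2, 4, 3).

f = -2u₁ + 4u₂ + 3u₃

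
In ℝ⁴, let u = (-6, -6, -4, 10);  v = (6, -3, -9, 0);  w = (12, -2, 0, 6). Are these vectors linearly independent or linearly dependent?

Row-reduce the matrix whose columns are u, v, w.
The reduction yields 3 nonzero rows, so the rank is 3.
Since rank = 3 (the number of vectors), the set is linearly independent.

linearly independent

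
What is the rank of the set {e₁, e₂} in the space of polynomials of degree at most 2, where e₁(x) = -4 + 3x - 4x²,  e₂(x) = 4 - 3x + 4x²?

1

Represent each element by its coordinate vector in ℝ³.
Put the 3×2 matrix [e₁|e₂] into echelon form.
There is 1 pivot column, so rank = 1.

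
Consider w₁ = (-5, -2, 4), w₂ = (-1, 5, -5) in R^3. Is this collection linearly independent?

Place the vectors as rows of a 2×3 matrix and reduce to echelon form.
The reduction yields 2 nonzero rows, so the rank is 2.
Since rank = 2 (the number of vectors), the set is linearly independent.

linearly independent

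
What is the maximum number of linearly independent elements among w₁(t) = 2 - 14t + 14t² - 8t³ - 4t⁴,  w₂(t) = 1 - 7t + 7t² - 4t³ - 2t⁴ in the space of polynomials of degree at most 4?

Pass to coordinate vectors with respect to the basis {1, t, …, t⁴}.
Row-reduce the 2×5 matrix with these as rows.
Exactly 1 pivot survives; hence the rank is 1.

1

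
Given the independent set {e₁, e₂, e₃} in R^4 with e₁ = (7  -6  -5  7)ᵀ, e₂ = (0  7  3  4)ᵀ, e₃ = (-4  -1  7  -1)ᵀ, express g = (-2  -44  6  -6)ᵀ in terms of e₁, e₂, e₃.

Solve the system with e₁, e₂, e₃ as columns and g as the right-hand side.
Row-reducing the augmented matrix gives the unique coefficients (c₁, c₂, c₃) = (2, -4, 4).

g = 2e₁ - 4e₂ + 4e₃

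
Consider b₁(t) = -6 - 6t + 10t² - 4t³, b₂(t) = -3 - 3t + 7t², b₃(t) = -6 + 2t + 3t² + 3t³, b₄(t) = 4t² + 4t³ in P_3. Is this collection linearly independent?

Take coordinates with respect to the standard basis {1, t, …, t³}.
Form the 4×4 matrix with these as columns; its determinant is 0.
A zero determinant means the columns are linearly dependent.

linearly dependent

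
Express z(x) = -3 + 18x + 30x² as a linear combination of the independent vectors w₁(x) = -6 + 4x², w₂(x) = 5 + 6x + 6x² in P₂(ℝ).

z = 3w₁ + 3w₂

Take coordinate vectors relative to {1, x, x²}.
Write z = a₁w₁ + a₂w₂ and equate components.
Back-substitution yields (a₁, a₂) = (3, 3).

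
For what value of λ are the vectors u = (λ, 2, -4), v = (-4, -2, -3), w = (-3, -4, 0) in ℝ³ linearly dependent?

λ = -11/6

Dependence holds iff the 3×3 matrix [u v w] is singular.
Expanding, det = -12*λ - 22.
This vanishes exactly when λ = -11/6.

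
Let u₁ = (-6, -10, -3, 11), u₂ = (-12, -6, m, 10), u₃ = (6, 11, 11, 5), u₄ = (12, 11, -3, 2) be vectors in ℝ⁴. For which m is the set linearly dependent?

m = 35/2

The set is linearly dependent precisely when det[u₁; u₂; u₃; u₄] = 0.
Cofactor expansion gives det = 1008*m - 17640.
Solving 1008*m - 17640 = 0 yields m = 35/2.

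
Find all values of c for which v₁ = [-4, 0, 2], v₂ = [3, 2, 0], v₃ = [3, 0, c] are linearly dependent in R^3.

Place the vectors as rows of a 3×3 matrix; dependence ⇔ determinant zero.
Cofactor expansion gives det = -8*c - 12.
Setting this to zero gives c = -3/2.

c = -3/2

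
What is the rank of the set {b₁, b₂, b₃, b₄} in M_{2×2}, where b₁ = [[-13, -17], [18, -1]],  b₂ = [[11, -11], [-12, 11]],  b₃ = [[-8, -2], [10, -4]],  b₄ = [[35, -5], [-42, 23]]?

rank 2

Use coordinates relative to {E₁₁, E₁₂, E₂₁, E₂₂}.
Row-reduce the 4×4 matrix with these as rows.
There are 2 pivot columns, so rank = 2.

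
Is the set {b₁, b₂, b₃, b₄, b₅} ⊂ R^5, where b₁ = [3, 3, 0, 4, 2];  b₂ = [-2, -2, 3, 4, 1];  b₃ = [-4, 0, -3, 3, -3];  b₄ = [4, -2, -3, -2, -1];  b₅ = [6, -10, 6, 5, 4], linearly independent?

Form the 5×5 matrix with these as columns; its determinant is 0.
A zero determinant means the columns are linearly dependent.

linearly dependent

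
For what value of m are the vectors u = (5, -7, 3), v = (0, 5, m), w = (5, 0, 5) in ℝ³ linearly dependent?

m = 10/7

The vectors are dependent exactly when the determinant of the matrix with rows u, v, w vanishes.
Cofactor expansion gives det = 50 - 35*m.
Setting this to zero gives m = 10/7.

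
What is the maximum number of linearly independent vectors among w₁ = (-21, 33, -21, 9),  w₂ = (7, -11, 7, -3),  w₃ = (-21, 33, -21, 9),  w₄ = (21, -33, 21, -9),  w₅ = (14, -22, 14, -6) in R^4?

1

Put the 4×5 matrix [w₁|w₂|w₃|w₄|w₅] into echelon form.
Reduction leaves 1 leading entry, giving rank 1.
(With 5 elements in a 4-dimensional space the rank is at most 4.)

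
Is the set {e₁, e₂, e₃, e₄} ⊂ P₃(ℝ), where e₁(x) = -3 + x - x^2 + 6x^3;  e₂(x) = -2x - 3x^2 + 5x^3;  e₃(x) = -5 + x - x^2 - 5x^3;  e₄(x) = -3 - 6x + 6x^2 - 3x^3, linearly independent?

linearly independent

Take coordinates with respect to the standard basis {1, x, …, x^3}.
The matrix [e₁|e₂|e₃|e₄] has determinant 1485.
A nonzero determinant means the columns are linearly independent.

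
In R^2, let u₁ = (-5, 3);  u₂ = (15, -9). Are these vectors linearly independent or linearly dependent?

linearly dependent

Place the vectors as rows of a 2×2 matrix and reduce to echelon form.
The reduction yields 1 nonzero row, so the rank is 1.
Since rank 1 < 2, the set is linearly dependent.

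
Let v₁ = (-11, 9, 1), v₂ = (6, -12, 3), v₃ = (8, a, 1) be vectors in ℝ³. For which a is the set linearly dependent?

Place the vectors as rows of a 3×3 matrix; dependence ⇔ determinant zero.
The determinant works out to 39*a + 390.
Solving 39*a + 390 = 0 yields a = -10.

a = -10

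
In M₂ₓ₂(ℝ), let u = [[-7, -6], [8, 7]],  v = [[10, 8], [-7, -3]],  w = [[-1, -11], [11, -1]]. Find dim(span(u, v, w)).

Pass to coordinate vectors with respect to the basis {E₁₁, E₁₂, E₂₁, E₂₂}.
Apply Gaussian elimination to the matrix whose rows are u, v, w.
Exactly 3 pivots survive; hence the rank is 3.

3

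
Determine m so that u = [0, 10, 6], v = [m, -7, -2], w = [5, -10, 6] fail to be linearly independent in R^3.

Place the vectors as rows of a 3×3 matrix; dependence ⇔ determinant zero.
Expanding, det = 110 - 120*m.
This vanishes exactly when m = 11/12.

m = 11/12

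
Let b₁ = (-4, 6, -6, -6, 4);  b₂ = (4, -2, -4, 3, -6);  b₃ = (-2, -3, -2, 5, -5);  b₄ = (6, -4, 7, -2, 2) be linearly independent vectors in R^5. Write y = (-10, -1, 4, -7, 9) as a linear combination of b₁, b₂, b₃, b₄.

Set up the augmented matrix [b₁ | b₂ | b₃ | b₄ | y] and row-reduce.
Back-substitution yields (a₁, …, a₄) = (2, -2, 3, 2).

y = 2b₁ - 2b₂ + 3b₃ + 2b₄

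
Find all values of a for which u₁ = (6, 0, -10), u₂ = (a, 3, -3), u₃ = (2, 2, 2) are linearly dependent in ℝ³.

a = 33/5

Dependence holds iff the 3×3 matrix [u₁ u₂ u₃] is singular.
Cofactor expansion gives det = 132 - 20*a.
Setting this to zero gives a = 33/5.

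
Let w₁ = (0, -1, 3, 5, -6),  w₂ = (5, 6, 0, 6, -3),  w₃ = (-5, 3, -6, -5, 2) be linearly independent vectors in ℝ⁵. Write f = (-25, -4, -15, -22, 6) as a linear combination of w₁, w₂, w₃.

Set up the augmented matrix [w₁ | w₂ | w₃ | f] and row-reduce.
The system has the unique solution (c₁, c₂, c₃) = (1, -2, 3).

f = w₁ - 2w₂ + 3w₃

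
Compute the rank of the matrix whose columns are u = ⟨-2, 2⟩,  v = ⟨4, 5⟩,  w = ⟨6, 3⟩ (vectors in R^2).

Form the matrix with u, v, w as columns and reduce.
Reduction leaves 2 leading entries, giving rank 2.
(With 3 elements in a 2-dimensional space the rank is at most 2.)

2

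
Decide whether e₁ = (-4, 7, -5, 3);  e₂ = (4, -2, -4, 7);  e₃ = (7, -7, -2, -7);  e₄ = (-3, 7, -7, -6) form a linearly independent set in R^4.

Form the 4×4 matrix with these as columns; its determinant is -281.
A nonzero determinant means the columns are linearly independent.

linearly independent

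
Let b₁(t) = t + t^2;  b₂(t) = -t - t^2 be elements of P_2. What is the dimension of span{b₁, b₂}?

dim = 1

Represent each element by its coordinate vector in ℝ³.
Form the matrix with b₁, b₂ as columns and reduce.
The echelon form has 1 nonzero row, so the rank is 1.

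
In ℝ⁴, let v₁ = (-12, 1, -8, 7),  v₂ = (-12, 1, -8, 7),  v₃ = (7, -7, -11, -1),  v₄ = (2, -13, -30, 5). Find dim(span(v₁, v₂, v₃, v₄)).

Put the 4×4 matrix [v₁|v₂|v₃|v₄] into echelon form.
The echelon form has 2 nonzero rows, so the rank is 2.

2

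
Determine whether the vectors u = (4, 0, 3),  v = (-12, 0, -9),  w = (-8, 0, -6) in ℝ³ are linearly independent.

One vector is a scalar multiple of another, so the set is dependent.

linearly dependent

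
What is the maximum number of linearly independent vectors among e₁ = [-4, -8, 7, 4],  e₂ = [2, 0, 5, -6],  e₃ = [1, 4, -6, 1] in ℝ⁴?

Form the matrix with e₁, e₂, e₃ as columns and reduce.
There are 2 pivot columns, so rank = 2.

2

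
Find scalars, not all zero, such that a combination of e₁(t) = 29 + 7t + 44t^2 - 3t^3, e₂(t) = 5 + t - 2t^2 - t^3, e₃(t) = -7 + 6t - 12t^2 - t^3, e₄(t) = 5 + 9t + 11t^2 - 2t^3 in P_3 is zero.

e₁ - e₂ + 2e₃ - 2e₄ = 0

Pass to coordinate vectors relative to the basis {1, t, …, t^3}.
Solve the homogeneous system with e₁, e₂, e₃, e₄ as columns by row-reducing the coefficient matrix.
The free variable yields coefficients (1, -1, 2, -2) (any nonzero multiple also works).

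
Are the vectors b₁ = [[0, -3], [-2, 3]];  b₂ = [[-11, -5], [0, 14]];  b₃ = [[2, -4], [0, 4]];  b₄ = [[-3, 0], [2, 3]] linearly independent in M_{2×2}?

Take coordinates with respect to the standard basis {E₁₁, E₁₂, E₂₁, E₂₂}.
Row-reduce the matrix whose columns are b₁, b₂, b₃, b₄.
The reduction yields 3 nonzero rows, so the rank is 3.
Since rank 3 < 4, the set is linearly dependent.
Indeed 3b₁ - b₂ - b₃ + 3b₄ = 0.

linearly dependent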